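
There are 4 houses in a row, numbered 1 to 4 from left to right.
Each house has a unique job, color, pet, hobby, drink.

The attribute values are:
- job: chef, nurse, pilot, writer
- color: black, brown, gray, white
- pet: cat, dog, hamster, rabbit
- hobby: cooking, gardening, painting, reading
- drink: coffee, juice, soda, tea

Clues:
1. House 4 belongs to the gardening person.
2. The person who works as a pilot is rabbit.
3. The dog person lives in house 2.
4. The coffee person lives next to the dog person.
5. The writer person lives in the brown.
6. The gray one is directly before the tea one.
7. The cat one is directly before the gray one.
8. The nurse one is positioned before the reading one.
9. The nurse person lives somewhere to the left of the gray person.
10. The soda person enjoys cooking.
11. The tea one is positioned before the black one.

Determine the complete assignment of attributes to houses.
Solution:

House | Job | Color | Pet | Hobby | Drink
-----------------------------------------
  1   | nurse | white | cat | painting | coffee
  2   | chef | gray | dog | cooking | soda
  3   | writer | brown | hamster | reading | tea
  4   | pilot | black | rabbit | gardening | juice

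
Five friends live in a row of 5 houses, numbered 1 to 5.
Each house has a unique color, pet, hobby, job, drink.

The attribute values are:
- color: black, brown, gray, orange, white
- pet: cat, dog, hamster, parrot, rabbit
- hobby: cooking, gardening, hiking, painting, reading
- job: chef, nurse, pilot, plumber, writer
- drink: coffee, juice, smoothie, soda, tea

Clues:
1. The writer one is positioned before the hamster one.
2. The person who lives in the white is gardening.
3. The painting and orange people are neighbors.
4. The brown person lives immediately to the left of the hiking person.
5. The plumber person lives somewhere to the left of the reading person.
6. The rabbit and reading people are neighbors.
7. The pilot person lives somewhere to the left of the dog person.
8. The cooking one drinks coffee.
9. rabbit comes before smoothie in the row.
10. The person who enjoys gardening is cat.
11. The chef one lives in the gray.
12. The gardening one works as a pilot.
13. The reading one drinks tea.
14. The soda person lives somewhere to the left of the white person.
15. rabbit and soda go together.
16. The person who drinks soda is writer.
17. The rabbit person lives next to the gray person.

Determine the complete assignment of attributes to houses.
Solution:

House | Color | Pet | Hobby | Job | Drink
-----------------------------------------
  1   | brown | parrot | painting | plumber | juice
  2   | orange | rabbit | hiking | writer | soda
  3   | gray | hamster | reading | chef | tea
  4   | white | cat | gardening | pilot | smoothie
  5   | black | dog | cooking | nurse | coffee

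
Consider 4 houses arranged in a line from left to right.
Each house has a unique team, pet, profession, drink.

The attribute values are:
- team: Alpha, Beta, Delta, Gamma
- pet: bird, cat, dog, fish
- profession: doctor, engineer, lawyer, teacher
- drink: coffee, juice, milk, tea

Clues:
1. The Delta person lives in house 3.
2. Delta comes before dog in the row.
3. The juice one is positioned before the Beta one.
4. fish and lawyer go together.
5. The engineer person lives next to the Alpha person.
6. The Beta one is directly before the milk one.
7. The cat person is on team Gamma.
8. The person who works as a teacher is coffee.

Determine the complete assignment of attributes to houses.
Solution:

House | Team | Pet | Profession | Drink
---------------------------------------
  1   | Gamma | cat | doctor | juice
  2   | Beta | fish | lawyer | tea
  3   | Delta | bird | engineer | milk
  4   | Alpha | dog | teacher | coffee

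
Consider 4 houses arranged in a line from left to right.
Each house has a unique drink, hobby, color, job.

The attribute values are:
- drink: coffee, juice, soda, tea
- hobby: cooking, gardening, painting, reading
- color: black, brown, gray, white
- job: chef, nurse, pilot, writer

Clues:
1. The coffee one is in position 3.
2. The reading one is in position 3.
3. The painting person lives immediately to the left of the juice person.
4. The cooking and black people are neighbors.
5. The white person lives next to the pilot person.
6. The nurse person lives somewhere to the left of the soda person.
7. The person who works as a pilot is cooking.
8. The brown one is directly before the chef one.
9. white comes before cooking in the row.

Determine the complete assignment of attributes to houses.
Solution:

House | Drink | Hobby | Color | Job
-----------------------------------
  1   | tea | painting | white | nurse
  2   | juice | cooking | brown | pilot
  3   | coffee | reading | black | chef
  4   | soda | gardening | gray | writer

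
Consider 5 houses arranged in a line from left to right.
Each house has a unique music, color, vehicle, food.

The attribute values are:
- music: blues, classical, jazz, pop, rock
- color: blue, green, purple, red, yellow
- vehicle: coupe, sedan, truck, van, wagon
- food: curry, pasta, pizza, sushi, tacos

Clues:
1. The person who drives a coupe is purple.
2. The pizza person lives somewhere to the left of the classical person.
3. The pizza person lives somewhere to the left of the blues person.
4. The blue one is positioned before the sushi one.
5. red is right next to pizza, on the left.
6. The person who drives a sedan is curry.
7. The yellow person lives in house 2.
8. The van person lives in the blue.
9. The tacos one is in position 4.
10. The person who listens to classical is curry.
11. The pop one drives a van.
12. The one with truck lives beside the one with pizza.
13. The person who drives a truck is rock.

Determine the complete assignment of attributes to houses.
Solution:

House | Music | Color | Vehicle | Food
--------------------------------------
  1   | rock | red | truck | pasta
  2   | jazz | yellow | wagon | pizza
  3   | classical | green | sedan | curry
  4   | pop | blue | van | tacos
  5   | blues | purple | coupe | sushi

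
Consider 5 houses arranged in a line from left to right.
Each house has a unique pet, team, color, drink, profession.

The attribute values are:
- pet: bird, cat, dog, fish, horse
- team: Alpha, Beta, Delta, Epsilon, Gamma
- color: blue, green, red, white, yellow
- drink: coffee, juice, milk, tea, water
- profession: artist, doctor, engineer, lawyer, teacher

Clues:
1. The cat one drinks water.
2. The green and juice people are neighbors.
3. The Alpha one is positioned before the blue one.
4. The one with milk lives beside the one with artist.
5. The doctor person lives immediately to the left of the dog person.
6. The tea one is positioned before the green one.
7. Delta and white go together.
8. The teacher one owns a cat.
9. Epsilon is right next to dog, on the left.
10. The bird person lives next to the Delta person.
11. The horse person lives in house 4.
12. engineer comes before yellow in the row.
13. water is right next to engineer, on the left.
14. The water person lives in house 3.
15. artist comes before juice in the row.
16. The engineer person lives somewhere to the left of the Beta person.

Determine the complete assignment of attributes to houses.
Solution:

House | Pet | Team | Color | Drink | Profession
-----------------------------------------------
  1   | bird | Epsilon | red | milk | doctor
  2   | dog | Delta | white | tea | artist
  3   | cat | Alpha | green | water | teacher
  4   | horse | Gamma | blue | juice | engineer
  5   | fish | Beta | yellow | coffee | lawyer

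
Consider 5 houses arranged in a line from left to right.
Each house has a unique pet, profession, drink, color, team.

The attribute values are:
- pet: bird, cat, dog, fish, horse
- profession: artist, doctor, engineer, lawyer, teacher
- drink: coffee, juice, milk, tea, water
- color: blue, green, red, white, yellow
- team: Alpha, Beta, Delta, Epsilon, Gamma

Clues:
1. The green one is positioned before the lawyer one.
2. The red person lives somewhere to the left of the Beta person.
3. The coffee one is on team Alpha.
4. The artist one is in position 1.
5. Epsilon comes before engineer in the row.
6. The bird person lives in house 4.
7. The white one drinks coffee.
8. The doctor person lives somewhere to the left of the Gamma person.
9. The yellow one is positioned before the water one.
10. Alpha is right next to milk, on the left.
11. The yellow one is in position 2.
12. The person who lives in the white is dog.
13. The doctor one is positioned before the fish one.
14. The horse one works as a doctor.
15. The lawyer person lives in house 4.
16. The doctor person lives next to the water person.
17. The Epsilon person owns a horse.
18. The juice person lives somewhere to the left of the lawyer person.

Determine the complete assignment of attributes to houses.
Solution:

House | Pet | Profession | Drink | Color | Team
-----------------------------------------------
  1   | dog | artist | coffee | white | Alpha
  2   | cat | teacher | milk | yellow | Delta
  3   | horse | doctor | juice | green | Epsilon
  4   | bird | lawyer | water | red | Gamma
  5   | fish | engineer | tea | blue | Beta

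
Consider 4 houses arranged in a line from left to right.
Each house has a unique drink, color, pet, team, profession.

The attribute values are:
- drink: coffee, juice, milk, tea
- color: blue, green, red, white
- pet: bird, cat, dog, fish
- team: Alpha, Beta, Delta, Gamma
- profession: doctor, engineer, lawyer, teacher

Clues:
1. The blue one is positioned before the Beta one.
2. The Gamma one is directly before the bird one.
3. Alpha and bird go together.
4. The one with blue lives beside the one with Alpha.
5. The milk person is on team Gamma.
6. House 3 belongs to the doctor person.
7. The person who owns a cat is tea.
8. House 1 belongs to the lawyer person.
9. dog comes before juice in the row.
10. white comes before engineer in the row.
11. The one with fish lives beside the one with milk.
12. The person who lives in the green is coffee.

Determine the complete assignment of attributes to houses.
Solution:

House | Drink | Color | Pet | Team | Profession
-----------------------------------------------
  1   | coffee | green | fish | Delta | lawyer
  2   | milk | blue | dog | Gamma | teacher
  3   | juice | white | bird | Alpha | doctor
  4   | tea | red | cat | Beta | engineer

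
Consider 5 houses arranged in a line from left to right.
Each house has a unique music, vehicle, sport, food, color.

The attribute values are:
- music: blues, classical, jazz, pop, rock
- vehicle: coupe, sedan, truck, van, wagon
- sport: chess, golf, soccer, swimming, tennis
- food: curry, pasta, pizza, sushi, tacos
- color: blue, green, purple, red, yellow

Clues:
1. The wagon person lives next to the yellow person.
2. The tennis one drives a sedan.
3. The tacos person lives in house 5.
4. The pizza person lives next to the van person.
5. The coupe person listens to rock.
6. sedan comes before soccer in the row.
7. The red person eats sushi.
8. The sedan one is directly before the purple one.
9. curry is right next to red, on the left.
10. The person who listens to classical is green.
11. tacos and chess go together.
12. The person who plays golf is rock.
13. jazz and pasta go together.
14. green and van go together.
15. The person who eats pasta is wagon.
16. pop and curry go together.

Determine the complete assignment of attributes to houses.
Solution:

House | Music | Vehicle | Sport | Food | Color
----------------------------------------------
  1   | pop | truck | swimming | curry | blue
  2   | blues | sedan | tennis | sushi | red
  3   | jazz | wagon | soccer | pasta | purple
  4   | rock | coupe | golf | pizza | yellow
  5   | classical | van | chess | tacos | green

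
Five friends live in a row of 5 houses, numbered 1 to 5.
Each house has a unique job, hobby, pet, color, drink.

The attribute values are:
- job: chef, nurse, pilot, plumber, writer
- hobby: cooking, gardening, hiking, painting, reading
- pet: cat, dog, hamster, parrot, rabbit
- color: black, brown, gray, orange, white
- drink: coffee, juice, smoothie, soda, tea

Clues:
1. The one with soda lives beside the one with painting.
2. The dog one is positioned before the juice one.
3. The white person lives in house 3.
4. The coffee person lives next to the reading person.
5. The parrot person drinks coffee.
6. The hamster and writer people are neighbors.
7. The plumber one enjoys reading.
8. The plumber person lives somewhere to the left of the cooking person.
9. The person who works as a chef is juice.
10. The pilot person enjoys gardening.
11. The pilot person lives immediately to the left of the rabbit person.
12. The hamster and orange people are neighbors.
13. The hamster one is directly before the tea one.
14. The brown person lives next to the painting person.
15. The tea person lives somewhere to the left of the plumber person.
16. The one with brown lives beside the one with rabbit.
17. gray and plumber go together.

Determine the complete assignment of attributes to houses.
Solution:

House | Job | Hobby | Pet | Color | Drink
-----------------------------------------
  1   | pilot | gardening | hamster | brown | soda
  2   | writer | painting | rabbit | orange | tea
  3   | nurse | hiking | parrot | white | coffee
  4   | plumber | reading | dog | gray | smoothie
  5   | chef | cooking | cat | black | juice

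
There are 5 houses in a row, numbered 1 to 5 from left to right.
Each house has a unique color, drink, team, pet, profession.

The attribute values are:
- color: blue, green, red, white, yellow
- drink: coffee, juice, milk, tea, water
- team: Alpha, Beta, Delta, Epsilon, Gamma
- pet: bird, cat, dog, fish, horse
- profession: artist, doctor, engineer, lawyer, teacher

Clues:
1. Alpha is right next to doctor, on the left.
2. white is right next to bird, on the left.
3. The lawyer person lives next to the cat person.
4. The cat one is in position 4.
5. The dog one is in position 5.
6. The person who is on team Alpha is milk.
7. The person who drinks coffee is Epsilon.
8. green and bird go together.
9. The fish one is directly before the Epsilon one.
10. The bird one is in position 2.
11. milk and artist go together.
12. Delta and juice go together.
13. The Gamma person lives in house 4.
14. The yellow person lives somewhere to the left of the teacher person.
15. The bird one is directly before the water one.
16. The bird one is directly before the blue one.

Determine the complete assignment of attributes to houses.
Solution:

House | Color | Drink | Team | Pet | Profession
-----------------------------------------------
  1   | white | milk | Alpha | fish | artist
  2   | green | coffee | Epsilon | bird | doctor
  3   | blue | water | Beta | horse | lawyer
  4   | yellow | tea | Gamma | cat | engineer
  5   | red | juice | Delta | dog | teacher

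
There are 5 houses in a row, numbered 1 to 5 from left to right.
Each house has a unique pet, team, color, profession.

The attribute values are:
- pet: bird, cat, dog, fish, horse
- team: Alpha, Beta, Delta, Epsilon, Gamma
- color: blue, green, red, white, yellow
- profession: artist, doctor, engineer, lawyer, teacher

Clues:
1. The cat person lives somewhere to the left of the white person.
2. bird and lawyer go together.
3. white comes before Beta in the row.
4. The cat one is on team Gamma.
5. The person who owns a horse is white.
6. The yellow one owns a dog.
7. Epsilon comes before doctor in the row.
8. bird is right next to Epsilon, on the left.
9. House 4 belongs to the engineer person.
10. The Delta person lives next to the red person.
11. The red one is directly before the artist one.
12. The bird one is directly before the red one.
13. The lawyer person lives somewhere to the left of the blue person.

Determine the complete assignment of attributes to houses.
Solution:

House | Pet | Team | Color | Profession
---------------------------------------
  1   | bird | Delta | green | lawyer
  2   | fish | Epsilon | red | teacher
  3   | cat | Gamma | blue | artist
  4   | horse | Alpha | white | engineer
  5   | dog | Beta | yellow | doctor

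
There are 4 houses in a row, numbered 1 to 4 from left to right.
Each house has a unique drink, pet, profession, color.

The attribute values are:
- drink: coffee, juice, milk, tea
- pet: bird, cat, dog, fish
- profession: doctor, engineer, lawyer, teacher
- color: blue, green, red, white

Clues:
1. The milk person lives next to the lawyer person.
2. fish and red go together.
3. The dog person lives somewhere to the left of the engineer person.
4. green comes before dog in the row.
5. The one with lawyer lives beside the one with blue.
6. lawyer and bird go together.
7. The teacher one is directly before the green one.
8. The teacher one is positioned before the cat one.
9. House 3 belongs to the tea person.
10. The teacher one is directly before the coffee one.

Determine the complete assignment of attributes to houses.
Solution:

House | Drink | Pet | Profession | Color
----------------------------------------
  1   | milk | fish | teacher | red
  2   | coffee | bird | lawyer | green
  3   | tea | dog | doctor | blue
  4   | juice | cat | engineer | white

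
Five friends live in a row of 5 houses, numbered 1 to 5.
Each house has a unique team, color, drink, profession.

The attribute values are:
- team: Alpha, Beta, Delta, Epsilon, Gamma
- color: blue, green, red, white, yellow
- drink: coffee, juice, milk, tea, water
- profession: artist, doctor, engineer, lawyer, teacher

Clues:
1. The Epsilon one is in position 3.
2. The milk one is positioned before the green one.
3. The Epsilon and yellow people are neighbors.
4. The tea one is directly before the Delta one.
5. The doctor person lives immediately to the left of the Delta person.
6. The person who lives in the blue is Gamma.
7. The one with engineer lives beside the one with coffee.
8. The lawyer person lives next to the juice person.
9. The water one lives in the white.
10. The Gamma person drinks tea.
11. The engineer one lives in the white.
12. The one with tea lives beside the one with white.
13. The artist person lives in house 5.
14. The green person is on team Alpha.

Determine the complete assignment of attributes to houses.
Solution:

House | Team | Color | Drink | Profession
-----------------------------------------
  1   | Gamma | blue | tea | doctor
  2   | Delta | white | water | engineer
  3   | Epsilon | red | coffee | teacher
  4   | Beta | yellow | milk | lawyer
  5   | Alpha | green | juice | artist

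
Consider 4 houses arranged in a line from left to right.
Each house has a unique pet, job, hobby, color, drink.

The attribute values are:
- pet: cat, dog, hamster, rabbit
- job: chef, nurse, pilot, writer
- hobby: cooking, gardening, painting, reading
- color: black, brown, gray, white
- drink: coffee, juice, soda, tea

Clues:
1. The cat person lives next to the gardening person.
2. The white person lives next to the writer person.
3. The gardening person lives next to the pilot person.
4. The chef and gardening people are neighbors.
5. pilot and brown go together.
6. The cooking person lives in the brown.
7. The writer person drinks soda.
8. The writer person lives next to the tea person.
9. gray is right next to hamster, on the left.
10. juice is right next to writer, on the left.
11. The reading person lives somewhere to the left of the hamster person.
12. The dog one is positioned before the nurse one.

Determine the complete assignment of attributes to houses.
Solution:

House | Pet | Job | Hobby | Color | Drink
-----------------------------------------
  1   | cat | chef | reading | white | juice
  2   | dog | writer | gardening | gray | soda
  3   | hamster | pilot | cooking | brown | tea
  4   | rabbit | nurse | painting | black | coffee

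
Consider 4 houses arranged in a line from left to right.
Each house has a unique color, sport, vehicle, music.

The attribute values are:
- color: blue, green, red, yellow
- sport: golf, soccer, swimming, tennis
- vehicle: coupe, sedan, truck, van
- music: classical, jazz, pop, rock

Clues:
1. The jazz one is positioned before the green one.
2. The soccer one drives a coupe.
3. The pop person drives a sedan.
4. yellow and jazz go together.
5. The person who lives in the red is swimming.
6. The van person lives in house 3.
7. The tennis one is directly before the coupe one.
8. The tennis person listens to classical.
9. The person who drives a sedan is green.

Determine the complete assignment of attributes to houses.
Solution:

House | Color | Sport | Vehicle | Music
---------------------------------------
  1   | blue | tennis | truck | classical
  2   | yellow | soccer | coupe | jazz
  3   | red | swimming | van | rock
  4   | green | golf | sedan | pop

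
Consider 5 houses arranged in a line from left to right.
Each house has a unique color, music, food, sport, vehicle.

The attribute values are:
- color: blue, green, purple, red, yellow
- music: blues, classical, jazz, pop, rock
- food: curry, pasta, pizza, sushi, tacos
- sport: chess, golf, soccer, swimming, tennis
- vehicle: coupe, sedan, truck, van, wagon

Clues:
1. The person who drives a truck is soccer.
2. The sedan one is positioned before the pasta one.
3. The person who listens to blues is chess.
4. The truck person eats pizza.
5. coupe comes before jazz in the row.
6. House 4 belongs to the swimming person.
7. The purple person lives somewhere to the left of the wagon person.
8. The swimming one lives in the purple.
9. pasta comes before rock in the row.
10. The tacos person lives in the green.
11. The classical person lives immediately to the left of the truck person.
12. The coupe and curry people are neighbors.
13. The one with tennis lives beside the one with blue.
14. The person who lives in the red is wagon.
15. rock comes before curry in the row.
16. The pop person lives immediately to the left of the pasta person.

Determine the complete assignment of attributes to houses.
Solution:

House | Color | Music | Food | Sport | Vehicle
----------------------------------------------
  1   | green | classical | tacos | tennis | sedan
  2   | blue | pop | pizza | soccer | truck
  3   | yellow | blues | pasta | chess | van
  4   | purple | rock | sushi | swimming | coupe
  5   | red | jazz | curry | golf | wagon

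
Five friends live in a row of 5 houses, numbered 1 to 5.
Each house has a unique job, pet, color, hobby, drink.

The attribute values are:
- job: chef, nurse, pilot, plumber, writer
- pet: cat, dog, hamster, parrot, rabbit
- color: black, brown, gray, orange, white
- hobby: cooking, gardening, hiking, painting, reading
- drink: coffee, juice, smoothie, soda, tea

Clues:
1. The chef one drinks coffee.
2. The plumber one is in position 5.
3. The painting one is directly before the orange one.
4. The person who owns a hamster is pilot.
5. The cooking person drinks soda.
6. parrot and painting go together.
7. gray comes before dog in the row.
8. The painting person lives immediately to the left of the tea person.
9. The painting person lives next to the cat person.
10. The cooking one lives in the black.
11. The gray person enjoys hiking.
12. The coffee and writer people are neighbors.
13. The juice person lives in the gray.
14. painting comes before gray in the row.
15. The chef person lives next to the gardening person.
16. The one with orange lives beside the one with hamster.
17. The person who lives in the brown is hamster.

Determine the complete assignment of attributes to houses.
Solution:

House | Job | Pet | Color | Hobby | Drink
-----------------------------------------
  1   | chef | parrot | white | painting | coffee
  2   | writer | cat | orange | gardening | tea
  3   | pilot | hamster | brown | reading | smoothie
  4   | nurse | rabbit | gray | hiking | juice
  5   | plumber | dog | black | cooking | soda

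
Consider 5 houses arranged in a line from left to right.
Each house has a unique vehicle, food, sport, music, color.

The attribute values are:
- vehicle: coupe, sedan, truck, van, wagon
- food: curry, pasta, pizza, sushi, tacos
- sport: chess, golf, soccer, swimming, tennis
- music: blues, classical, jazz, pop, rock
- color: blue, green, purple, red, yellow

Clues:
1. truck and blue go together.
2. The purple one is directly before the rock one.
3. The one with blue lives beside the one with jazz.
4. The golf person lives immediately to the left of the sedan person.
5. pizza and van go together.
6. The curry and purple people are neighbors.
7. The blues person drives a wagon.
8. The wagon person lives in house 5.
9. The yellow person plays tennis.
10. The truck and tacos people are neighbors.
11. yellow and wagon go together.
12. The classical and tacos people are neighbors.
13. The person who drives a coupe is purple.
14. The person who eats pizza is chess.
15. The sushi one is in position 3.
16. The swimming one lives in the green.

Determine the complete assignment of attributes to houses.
Solution:

House | Vehicle | Food | Sport | Music | Color
----------------------------------------------
  1   | truck | curry | soccer | classical | blue
  2   | coupe | tacos | golf | jazz | purple
  3   | sedan | sushi | swimming | rock | green
  4   | van | pizza | chess | pop | red
  5   | wagon | pasta | tennis | blues | yellow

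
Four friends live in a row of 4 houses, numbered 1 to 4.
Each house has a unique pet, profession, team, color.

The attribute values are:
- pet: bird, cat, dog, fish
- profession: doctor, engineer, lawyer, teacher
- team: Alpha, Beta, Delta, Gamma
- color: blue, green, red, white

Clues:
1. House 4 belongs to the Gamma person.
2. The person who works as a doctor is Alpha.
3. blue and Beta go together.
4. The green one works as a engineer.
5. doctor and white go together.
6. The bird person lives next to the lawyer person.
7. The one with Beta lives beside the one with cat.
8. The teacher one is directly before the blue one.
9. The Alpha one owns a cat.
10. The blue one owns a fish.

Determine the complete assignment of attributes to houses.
Solution:

House | Pet | Profession | Team | Color
---------------------------------------
  1   | bird | teacher | Delta | red
  2   | fish | lawyer | Beta | blue
  3   | cat | doctor | Alpha | white
  4   | dog | engineer | Gamma | green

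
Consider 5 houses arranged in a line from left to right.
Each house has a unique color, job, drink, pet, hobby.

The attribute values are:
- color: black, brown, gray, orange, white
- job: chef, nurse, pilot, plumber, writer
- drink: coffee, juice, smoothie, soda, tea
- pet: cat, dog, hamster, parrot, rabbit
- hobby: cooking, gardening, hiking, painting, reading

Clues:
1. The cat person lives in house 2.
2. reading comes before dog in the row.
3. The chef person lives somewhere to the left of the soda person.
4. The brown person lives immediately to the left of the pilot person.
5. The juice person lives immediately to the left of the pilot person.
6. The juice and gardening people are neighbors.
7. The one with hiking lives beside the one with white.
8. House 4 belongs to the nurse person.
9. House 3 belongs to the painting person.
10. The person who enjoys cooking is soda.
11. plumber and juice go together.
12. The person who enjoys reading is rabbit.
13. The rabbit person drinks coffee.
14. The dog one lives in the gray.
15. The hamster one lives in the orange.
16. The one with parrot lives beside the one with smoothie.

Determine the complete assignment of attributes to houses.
Solution:

House | Color | Job | Drink | Pet | Hobby
-----------------------------------------
  1   | brown | plumber | juice | parrot | hiking
  2   | white | pilot | smoothie | cat | gardening
  3   | orange | chef | tea | hamster | painting
  4   | black | nurse | coffee | rabbit | reading
  5   | gray | writer | soda | dog | cooking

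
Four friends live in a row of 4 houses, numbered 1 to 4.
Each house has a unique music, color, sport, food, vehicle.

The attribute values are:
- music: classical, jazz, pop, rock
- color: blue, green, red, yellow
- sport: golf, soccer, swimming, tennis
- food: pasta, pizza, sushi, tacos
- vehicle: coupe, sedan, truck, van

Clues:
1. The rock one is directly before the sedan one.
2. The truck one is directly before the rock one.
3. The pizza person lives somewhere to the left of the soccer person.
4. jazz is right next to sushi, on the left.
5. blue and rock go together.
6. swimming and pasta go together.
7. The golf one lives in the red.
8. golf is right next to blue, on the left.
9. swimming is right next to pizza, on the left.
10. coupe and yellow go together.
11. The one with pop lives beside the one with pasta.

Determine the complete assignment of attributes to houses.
Solution:

House | Music | Color | Sport | Food | Vehicle
----------------------------------------------
  1   | pop | red | golf | tacos | truck
  2   | rock | blue | swimming | pasta | van
  3   | jazz | green | tennis | pizza | sedan
  4   | classical | yellow | soccer | sushi | coupe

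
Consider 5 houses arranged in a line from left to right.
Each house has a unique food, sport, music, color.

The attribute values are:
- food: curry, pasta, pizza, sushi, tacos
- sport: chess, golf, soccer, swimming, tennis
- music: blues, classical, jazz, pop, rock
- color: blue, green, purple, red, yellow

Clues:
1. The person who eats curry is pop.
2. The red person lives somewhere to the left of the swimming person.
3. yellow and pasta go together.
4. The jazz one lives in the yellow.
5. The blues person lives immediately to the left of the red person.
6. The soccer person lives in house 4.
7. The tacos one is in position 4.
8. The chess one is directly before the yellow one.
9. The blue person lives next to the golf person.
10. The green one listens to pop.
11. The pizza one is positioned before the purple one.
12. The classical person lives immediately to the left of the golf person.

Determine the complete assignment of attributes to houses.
Solution:

House | Food | Sport | Music | Color
------------------------------------
  1   | pizza | chess | classical | blue
  2   | pasta | golf | jazz | yellow
  3   | sushi | tennis | blues | purple
  4   | tacos | soccer | rock | red
  5   | curry | swimming | pop | green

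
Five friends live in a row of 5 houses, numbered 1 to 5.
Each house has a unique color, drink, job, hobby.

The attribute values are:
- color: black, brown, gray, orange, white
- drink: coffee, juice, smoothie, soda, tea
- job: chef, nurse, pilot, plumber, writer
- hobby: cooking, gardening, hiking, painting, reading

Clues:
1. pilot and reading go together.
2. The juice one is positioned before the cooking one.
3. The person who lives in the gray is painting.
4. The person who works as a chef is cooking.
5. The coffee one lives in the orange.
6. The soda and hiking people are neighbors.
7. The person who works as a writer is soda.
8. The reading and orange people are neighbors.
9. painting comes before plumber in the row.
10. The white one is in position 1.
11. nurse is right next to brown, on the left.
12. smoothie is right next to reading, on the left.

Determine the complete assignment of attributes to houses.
Solution:

House | Color | Drink | Job | Hobby
-----------------------------------
  1   | white | smoothie | nurse | gardening
  2   | brown | juice | pilot | reading
  3   | orange | coffee | chef | cooking
  4   | gray | soda | writer | painting
  5   | black | tea | plumber | hiking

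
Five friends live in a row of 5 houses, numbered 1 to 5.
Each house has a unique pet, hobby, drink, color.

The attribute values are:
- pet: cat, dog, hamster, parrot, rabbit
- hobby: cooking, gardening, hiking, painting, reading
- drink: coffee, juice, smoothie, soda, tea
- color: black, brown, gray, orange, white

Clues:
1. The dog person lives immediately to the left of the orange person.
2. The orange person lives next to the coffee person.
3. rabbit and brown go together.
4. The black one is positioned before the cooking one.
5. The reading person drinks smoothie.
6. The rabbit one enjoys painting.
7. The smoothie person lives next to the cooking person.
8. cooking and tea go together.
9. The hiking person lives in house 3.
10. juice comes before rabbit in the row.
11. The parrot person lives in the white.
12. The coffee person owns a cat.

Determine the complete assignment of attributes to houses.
Solution:

House | Pet | Hobby | Drink | Color
-----------------------------------
  1   | dog | reading | smoothie | black
  2   | hamster | cooking | tea | orange
  3   | cat | hiking | coffee | gray
  4   | parrot | gardening | juice | white
  5   | rabbit | painting | soda | brown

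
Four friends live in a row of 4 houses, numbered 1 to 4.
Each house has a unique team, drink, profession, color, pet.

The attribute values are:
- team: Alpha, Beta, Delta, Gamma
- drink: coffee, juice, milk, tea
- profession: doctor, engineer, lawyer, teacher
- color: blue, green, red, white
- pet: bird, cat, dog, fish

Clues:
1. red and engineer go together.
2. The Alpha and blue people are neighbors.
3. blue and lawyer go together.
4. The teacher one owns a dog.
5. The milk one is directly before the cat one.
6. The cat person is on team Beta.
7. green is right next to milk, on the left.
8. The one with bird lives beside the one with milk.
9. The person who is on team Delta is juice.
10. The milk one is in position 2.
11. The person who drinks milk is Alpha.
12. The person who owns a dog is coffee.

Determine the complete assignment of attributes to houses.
Solution:

House | Team | Drink | Profession | Color | Pet
-----------------------------------------------
  1   | Delta | juice | doctor | green | bird
  2   | Alpha | milk | engineer | red | fish
  3   | Beta | tea | lawyer | blue | cat
  4   | Gamma | coffee | teacher | white | dog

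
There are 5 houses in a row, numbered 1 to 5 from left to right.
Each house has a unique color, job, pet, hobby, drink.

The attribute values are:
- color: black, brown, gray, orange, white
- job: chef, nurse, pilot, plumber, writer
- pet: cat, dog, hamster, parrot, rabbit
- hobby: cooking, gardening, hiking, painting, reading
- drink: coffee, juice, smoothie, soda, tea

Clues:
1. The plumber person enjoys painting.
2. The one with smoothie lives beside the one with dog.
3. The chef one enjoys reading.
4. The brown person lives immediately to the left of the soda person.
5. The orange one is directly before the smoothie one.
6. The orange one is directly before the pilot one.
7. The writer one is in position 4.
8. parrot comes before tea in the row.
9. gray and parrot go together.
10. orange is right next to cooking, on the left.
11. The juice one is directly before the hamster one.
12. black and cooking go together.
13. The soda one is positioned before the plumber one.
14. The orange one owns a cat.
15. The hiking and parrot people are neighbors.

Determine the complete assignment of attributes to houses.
Solution:

House | Color | Job | Pet | Hobby | Drink
-----------------------------------------
  1   | orange | chef | cat | reading | juice
  2   | black | pilot | hamster | cooking | smoothie
  3   | brown | nurse | dog | hiking | coffee
  4   | gray | writer | parrot | gardening | soda
  5   | white | plumber | rabbit | painting | tea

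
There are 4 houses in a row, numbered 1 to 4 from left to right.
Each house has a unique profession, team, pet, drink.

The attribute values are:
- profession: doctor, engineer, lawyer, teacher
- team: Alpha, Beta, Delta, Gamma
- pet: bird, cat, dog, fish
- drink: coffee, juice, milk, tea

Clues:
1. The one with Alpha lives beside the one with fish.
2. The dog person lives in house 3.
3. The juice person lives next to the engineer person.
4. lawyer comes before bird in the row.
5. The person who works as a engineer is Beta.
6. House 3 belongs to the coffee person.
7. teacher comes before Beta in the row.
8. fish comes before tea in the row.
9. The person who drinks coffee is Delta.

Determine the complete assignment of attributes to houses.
Solution:

House | Profession | Team | Pet | Drink
---------------------------------------
  1   | teacher | Alpha | cat | juice
  2   | engineer | Beta | fish | milk
  3   | lawyer | Delta | dog | coffee
  4   | doctor | Gamma | bird | tea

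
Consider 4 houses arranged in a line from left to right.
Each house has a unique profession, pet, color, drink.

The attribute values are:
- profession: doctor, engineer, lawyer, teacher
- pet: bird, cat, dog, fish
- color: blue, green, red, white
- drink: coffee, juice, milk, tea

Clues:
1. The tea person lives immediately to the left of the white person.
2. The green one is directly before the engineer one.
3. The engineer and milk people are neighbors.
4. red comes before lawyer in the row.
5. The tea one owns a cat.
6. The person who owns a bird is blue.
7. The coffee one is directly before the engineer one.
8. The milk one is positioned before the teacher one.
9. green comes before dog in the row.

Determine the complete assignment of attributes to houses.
Solution:

House | Profession | Pet | Color | Drink
----------------------------------------
  1   | doctor | fish | green | coffee
  2   | engineer | cat | red | tea
  3   | lawyer | dog | white | milk
  4   | teacher | bird | blue | juice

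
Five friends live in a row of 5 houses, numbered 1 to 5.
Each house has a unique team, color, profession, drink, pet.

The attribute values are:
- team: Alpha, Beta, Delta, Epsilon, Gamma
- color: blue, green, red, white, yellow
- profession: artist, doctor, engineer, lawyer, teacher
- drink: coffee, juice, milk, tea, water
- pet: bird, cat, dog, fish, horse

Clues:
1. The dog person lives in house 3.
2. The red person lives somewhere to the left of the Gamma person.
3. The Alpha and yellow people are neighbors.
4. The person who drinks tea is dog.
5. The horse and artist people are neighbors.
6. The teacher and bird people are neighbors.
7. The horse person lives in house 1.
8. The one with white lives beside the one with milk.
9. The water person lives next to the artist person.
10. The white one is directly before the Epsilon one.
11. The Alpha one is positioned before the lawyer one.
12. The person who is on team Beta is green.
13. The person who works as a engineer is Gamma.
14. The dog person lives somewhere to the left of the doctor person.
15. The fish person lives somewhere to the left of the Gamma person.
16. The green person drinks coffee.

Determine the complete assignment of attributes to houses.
Solution:

House | Team | Color | Profession | Drink | Pet
-----------------------------------------------
  1   | Alpha | white | teacher | water | horse
  2   | Epsilon | yellow | artist | milk | bird
  3   | Delta | red | lawyer | tea | dog
  4   | Beta | green | doctor | coffee | fish
  5   | Gamma | blue | engineer | juice | cat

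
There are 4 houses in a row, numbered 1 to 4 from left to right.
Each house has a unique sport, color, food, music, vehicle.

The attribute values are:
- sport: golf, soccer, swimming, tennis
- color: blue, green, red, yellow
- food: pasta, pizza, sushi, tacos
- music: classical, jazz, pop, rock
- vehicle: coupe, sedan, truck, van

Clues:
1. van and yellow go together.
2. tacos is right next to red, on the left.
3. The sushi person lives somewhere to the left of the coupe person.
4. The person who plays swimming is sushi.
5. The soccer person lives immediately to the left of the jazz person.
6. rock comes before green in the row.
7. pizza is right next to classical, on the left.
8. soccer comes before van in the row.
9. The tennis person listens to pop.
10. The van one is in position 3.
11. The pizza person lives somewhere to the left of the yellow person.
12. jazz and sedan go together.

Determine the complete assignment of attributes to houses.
Solution:

House | Sport | Color | Food | Music | Vehicle
----------------------------------------------
  1   | soccer | blue | tacos | rock | truck
  2   | golf | red | pizza | jazz | sedan
  3   | swimming | yellow | sushi | classical | van
  4   | tennis | green | pasta | pop | coupe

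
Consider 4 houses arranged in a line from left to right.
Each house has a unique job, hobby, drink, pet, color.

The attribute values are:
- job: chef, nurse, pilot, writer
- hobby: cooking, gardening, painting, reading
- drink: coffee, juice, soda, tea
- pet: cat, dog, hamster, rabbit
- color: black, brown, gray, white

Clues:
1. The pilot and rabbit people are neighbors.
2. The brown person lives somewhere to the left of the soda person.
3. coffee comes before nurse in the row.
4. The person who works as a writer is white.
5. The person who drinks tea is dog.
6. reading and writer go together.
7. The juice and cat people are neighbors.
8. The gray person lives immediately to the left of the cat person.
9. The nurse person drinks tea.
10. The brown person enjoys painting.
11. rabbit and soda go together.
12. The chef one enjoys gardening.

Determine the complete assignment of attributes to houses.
Solution:

House | Job | Hobby | Drink | Pet | Color
-----------------------------------------
  1   | chef | gardening | juice | hamster | gray
  2   | pilot | painting | coffee | cat | brown
  3   | writer | reading | soda | rabbit | white
  4   | nurse | cooking | tea | dog | black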